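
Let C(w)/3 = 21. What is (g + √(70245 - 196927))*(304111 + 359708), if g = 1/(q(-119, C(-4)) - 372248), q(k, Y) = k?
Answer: -663819/372367 + 663819*I*√126682 ≈ -1.7827 + 2.3627e+8*I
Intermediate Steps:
C(w) = 63 (C(w) = 3*21 = 63)
g = -1/372367 (g = 1/(-119 - 372248) = 1/(-372367) = -1/372367 ≈ -2.6855e-6)
(g + √(70245 - 196927))*(304111 + 359708) = (-1/372367 + √(70245 - 196927))*(304111 + 359708) = (-1/372367 + √(-126682))*663819 = (-1/372367 + I*√126682)*663819 = -663819/372367 + 663819*I*√126682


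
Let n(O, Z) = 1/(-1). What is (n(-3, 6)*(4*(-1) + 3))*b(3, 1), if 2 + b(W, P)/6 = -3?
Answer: -30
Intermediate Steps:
n(O, Z) = -1
b(W, P) = -30 (b(W, P) = -12 + 6*(-3) = -12 - 18 = -30)
(n(-3, 6)*(4*(-1) + 3))*b(3, 1) = -(4*(-1) + 3)*(-30) = -(-4 + 3)*(-30) = -1*(-1)*(-30) = 1*(-30) = -30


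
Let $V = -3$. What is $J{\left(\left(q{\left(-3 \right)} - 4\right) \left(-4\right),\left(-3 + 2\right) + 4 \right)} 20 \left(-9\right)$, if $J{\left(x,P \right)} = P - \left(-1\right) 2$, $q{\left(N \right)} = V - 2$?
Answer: $-900$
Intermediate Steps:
$q{\left(N \right)} = -5$ ($q{\left(N \right)} = -3 - 2 = -5$)
$J{\left(x,P \right)} = 2 + P$ ($J{\left(x,P \right)} = P - -2 = P + 2 = 2 + P$)
$J{\left(\left(q{\left(-3 \right)} - 4\right) \left(-4\right),\left(-3 + 2\right) + 4 \right)} 20 \left(-9\right) = \left(2 + \left(\left(-3 + 2\right) + 4\right)\right) 20 \left(-9\right) = \left(2 + \left(-1 + 4\right)\right) 20 \left(-9\right) = \left(2 + 3\right) 20 \left(-9\right) = 5 \cdot 20 \left(-9\right) = 100 \left(-9\right) = -900$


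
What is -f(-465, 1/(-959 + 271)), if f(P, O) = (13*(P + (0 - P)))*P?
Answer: 0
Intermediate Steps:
f(P, O) = 0 (f(P, O) = (13*(P - P))*P = (13*0)*P = 0*P = 0)
-f(-465, 1/(-959 + 271)) = -1*0 = 0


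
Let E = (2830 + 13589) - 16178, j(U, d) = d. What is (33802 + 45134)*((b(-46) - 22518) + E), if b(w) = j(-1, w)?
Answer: -1762088328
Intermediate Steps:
E = 241 (E = 16419 - 16178 = 241)
b(w) = w
(33802 + 45134)*((b(-46) - 22518) + E) = (33802 + 45134)*((-46 - 22518) + 241) = 78936*(-22564 + 241) = 78936*(-22323) = -1762088328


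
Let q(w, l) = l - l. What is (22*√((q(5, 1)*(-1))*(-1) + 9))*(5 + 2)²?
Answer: 3234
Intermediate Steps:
q(w, l) = 0
(22*√((q(5, 1)*(-1))*(-1) + 9))*(5 + 2)² = (22*√((0*(-1))*(-1) + 9))*(5 + 2)² = (22*√(0*(-1) + 9))*7² = (22*√(0 + 9))*49 = (22*√9)*49 = (22*3)*49 = 66*49 = 3234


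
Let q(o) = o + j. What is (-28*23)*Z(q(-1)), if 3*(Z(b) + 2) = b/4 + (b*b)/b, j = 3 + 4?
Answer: -322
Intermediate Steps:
j = 7
q(o) = 7 + o (q(o) = o + 7 = 7 + o)
Z(b) = -2 + 5*b/12 (Z(b) = -2 + (b/4 + (b*b)/b)/3 = -2 + (b*(1/4) + b**2/b)/3 = -2 + (b/4 + b)/3 = -2 + (5*b/4)/3 = -2 + 5*b/12)
(-28*23)*Z(q(-1)) = (-28*23)*(-2 + 5*(7 - 1)/12) = -644*(-2 + (5/12)*6) = -644*(-2 + 5/2) = -644*1/2 = -322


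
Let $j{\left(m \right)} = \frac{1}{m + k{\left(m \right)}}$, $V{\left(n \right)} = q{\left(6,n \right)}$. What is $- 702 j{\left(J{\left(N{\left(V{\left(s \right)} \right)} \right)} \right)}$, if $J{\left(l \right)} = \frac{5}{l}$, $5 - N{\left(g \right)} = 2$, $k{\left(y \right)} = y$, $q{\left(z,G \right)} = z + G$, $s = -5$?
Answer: $- \frac{1053}{5} \approx -210.6$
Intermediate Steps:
$q{\left(z,G \right)} = G + z$
$V{\left(n \right)} = 6 + n$ ($V{\left(n \right)} = n + 6 = 6 + n$)
$N{\left(g \right)} = 3$ ($N{\left(g \right)} = 5 - 2 = 3$)
$j{\left(m \right)} = \frac{1}{2 m}$ ($j{\left(m \right)} = \frac{1}{m + m} = \frac{1}{2 m}$)
$- 702 j{\left(J{\left(N{\left(V{\left(s \right)} \right)} \right)} \right)} = - 702 \frac{1}{2 \cdot \frac{5}{3}} = - 702 \cdot \frac{1}{2} \cdot \frac{3}{5} = \left(-702\right) \frac{3}{10} = - \frac{1053}{5}$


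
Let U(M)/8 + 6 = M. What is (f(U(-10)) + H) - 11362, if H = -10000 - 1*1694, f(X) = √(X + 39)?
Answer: -23056 + I*√89 ≈ -23056.0 + 9.434*I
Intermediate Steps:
U(M) = -48 + 8*M
f(X) = √(39 + X)
H = -11694 (H = -10000 - 1694 = -11694)
(f(U(-10)) + H) - 11362 = (√(39 + (-48 + 8*(-10))) - 11694) - 11362 = (√(39 + (-48 - 80)) - 11694) - 11362 = (√(39 - 128) - 11694) - 11362 = (√(-89) - 11694) - 11362 = (I*√89 - 11694) - 11362 = (-11694 + I*√89) - 11362 = -23056 + I*√89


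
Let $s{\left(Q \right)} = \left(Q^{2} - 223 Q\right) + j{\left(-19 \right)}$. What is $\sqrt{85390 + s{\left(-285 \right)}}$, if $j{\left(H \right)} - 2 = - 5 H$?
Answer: $\sqrt{230267} \approx 479.86$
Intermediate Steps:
$j{\left(H \right)} = 2 - 5 H$
$s{\left(Q \right)} = 97 + Q^{2} - 223 Q$ ($s{\left(Q \right)} = \left(Q^{2} - 223 Q\right) + \left(2 - -95\right) = \left(Q^{2} - 223 Q\right) + \left(2 + 95\right) = \left(Q^{2} - 223 Q\right) + 97 = 97 + Q^{2} - 223 Q$)
$\sqrt{85390 + s{\left(-285 \right)}} = \sqrt{85390 + \left(97 + \left(-285\right)^{2} - -63555\right)} = \sqrt{85390 + \left(97 + 81225 + 63555\right)} = \sqrt{85390 + 144877} = \sqrt{230267}$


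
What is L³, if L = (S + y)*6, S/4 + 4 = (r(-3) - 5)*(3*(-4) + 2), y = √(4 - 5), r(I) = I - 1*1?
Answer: 8792615232 + 76681512*I ≈ 8.7926e+9 + 7.6681e+7*I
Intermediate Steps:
r(I) = -1 + I (r(I) = I - 1 = -1 + I)
y = I (y = √(-1) = I ≈ 1.0*I)
S = 344 (S = -16 + 4*(((-1 - 3) - 5)*(3*(-4) + 2)) = -16 + 4*((-4 - 5)*(-12 + 2)) = -16 + 4*(-9*(-10)) = -16 + 4*90 = -16 + 360 = 344)
L = 2064 + 6*I (L = (344 + I)*6 = 2064 + 6*I ≈ 2064.0 + 6.0*I)
L³ = (2064 + 6*I)³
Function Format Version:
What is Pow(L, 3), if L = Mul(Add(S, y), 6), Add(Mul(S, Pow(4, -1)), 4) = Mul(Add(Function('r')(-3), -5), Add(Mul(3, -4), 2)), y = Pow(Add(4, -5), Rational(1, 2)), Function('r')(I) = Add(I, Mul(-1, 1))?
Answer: Add(8792615232, Mul(76681512, I)) ≈ Add(8.7926e+9, Mul(7.6681e+7, I))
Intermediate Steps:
Function('r')(I) = Add(-1, I) (Function('r')(I) = Add(I, -1) = Add(-1, I))
y = I (y = Pow(-1, Rational(1, 2)) = I ≈ Mul(1.0000, I))
S = 344 (S = Add(-16, Mul(4, Mul(Add(Add(-1, -3), -5), Add(Mul(3, -4), 2)))) = Add(-16, Mul(4, Mul(Add(-4, -5), Add(-12, 2)))) = Add(-16, Mul(4, Mul(-9, -10))) = Add(-16, Mul(4, 90)) = Add(-16, 360) = 344)
L = Add(2064, Mul(6, I)) (L = Mul(Add(344, I), 6) = Add(2064, Mul(6, I)) ≈ Add(2064.0, Mul(6.0000, I)))
Pow(L, 3) = Pow(Add(2064, Mul(6, I)), 3)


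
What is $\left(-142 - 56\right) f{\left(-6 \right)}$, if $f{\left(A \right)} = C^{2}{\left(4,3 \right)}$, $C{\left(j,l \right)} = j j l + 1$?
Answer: $-475398$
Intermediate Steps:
$C{\left(j,l \right)} = 1 + l j^{2}$ ($C{\left(j,l \right)} = j^{2} l + 1 = l j^{2} + 1 = 1 + l j^{2}$)
$f{\left(A \right)} = 2401$ ($f{\left(A \right)} = \left(1 + 3 \cdot 4^{2}\right)^{2} = \left(1 + 3 \cdot 16\right)^{2} = \left(1 + 48\right)^{2} = 49^{2} = 2401$)
$\left(-142 - 56\right) f{\left(-6 \right)} = \left(-142 - 56\right) 2401 = \left(-198\right) 2401 = -475398$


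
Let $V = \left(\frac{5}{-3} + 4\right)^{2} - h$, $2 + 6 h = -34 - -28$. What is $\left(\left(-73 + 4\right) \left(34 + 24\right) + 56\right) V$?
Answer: $- \frac{240706}{9} \approx -26745.0$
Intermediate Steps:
$h = - \frac{4}{3}$ ($h = - \frac{1}{3} + \frac{-34 - -28}{6} = - \frac{1}{3} + \frac{-34 + 28}{6} = - \frac{1}{3} + \frac{1}{6} \left(-6\right) = - \frac{1}{3} - 1 = - \frac{4}{3} \approx -1.3333$)
$V = \frac{61}{9}$ ($V = \left(\frac{5}{-3} + 4\right)^{2} - - \frac{4}{3} = \left(5 \left(- \frac{1}{3}\right) + 4\right)^{2} + \frac{4}{3} = \left(- \frac{5}{3} + 4\right)^{2} + \frac{4}{3} = \left(\frac{7}{3}\right)^{2} + \frac{4}{3} = \frac{49}{9} + \frac{4}{3} = \frac{61}{9} \approx 6.7778$)
$\left(\left(-73 + 4\right) \left(34 + 24\right) + 56\right) V = \left(\left(-73 + 4\right) \left(34 + 24\right) + 56\right) \frac{61}{9} = \left(\left(-69\right) 58 + 56\right) \frac{61}{9} = \left(-4002 + 56\right) \frac{61}{9} = \left(-3946\right) \frac{61}{9} = - \frac{240706}{9}$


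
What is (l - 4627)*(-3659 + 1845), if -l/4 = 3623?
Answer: 34681866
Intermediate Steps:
l = -14492 (l = -4*3623 = -14492)
(l - 4627)*(-3659 + 1845) = (-14492 - 4627)*(-3659 + 1845) = -19119*(-1814) = 34681866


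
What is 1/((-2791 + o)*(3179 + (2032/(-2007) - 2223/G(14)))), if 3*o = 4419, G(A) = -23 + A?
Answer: -2007/9059866100 ≈ -2.2153e-7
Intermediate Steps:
o = 1473 (o = (⅓)*4419 = 1473)
1/((-2791 + o)*(3179 + (2032/(-2007) - 2223/G(14)))) = 1/((-2791 + 1473)*(3179 + (2032/(-2007) - 2223/(-23 + 14)))) = 1/(-1318*(3179 + (2032*(-1/2007) - 2223/(-9)))) = 1/(-1318*(3179 + (-2032/2007 - 2223*(-⅑)))) = 1/(-1318*(3179 + (-2032/2007 + 247))) = 1/(-1318*(3179 + 493697/2007)) = 1/(-1318*6873950/2007) = 1/(-9059866100/2007) = -2007/9059866100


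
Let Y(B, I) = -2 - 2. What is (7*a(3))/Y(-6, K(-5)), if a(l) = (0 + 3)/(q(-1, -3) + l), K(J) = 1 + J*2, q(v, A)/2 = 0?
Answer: -7/4 ≈ -1.7500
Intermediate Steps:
q(v, A) = 0 (q(v, A) = 2*0 = 0)
K(J) = 1 + 2*J
a(l) = 3/l (a(l) = (0 + 3)/(0 + l) = 3/l)
Y(B, I) = -4
(7*a(3))/Y(-6, K(-5)) = (7*(3/3))/(-4) = (7*(3*(⅓)))*(-¼) = (7*1)*(-¼) = 7*(-¼) = -7/4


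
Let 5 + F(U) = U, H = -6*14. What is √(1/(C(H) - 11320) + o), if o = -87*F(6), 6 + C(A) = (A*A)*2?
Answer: I*√675273466/2786 ≈ 9.3274*I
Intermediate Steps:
H = -84
F(U) = -5 + U
C(A) = -6 + 2*A² (C(A) = -6 + (A*A)*2 = -6 + A²*2 = -6 + 2*A²)
o = -87 (o = -87*(-5 + 6) = -87*1 = -87)
√(1/(C(H) - 11320) + o) = √(1/((-6 + 2*(-84)²) - 11320) - 87) = √(1/((-6 + 2*7056) - 11320) - 87) = √(1/((-6 + 14112) - 11320) - 87) = √(1/(14106 - 11320) - 87) = √(1/2786 - 87) = √(-242381/2786) = I*√675273466/2786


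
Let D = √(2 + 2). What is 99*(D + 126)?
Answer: 12672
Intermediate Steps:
D = 2 (D = √4 = 2)
99*(D + 126) = 99*(2 + 126) = 99*128 = 12672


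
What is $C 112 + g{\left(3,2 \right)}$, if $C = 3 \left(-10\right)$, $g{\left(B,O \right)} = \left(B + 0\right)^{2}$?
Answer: $-3351$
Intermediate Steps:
$g{\left(B,O \right)} = B^{2}$
$C = -30$
$C 112 + g{\left(3,2 \right)} = \left(-30\right) 112 + 3^{2} = -3360 + 9 = -3351$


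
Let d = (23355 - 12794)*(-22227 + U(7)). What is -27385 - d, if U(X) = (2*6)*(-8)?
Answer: 235725818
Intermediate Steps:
U(X) = -96 (U(X) = 12*(-8) = -96)
d = -235753203 (d = (23355 - 12794)*(-22227 - 96) = 10561*(-22323) = -235753203)
-27385 - d = -27385 - 1*(-235753203) = -27385 + 235753203 = 235725818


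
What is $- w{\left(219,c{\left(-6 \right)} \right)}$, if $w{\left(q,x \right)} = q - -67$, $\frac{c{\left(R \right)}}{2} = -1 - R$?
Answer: $-286$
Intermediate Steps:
$c{\left(R \right)} = -2 - 2 R$ ($c{\left(R \right)} = 2 \left(-1 - R\right) = -2 - 2 R$)
$w{\left(q,x \right)} = 67 + q$ ($w{\left(q,x \right)} = q + 67 = 67 + q$)
$- w{\left(219,c{\left(-6 \right)} \right)} = - (67 + 219) = \left(-1\right) 286 = -286$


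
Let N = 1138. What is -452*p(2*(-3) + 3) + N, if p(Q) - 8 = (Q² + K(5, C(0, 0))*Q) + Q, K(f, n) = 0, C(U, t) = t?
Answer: -5190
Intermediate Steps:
p(Q) = 8 + Q + Q² (p(Q) = 8 + ((Q² + 0*Q) + Q) = 8 + ((Q² + 0) + Q) = 8 + (Q² + Q) = 8 + (Q + Q²) = 8 + Q + Q²)
-452*p(2*(-3) + 3) + N = -452*(8 + (2*(-3) + 3) + (2*(-3) + 3)²) + 1138 = -452*(8 + (-6 + 3) + (-6 + 3)²) + 1138 = -452*(8 - 3 + (-3)²) + 1138 = -452*(8 - 3 + 9) + 1138 = -452*14 + 1138 = -6328 + 1138 = -5190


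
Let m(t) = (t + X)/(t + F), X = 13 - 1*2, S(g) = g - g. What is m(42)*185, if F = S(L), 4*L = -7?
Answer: 9805/42 ≈ 233.45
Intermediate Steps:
L = -7/4 (L = (¼)*(-7) = -7/4 ≈ -1.7500)
S(g) = 0
F = 0
X = 11 (X = 13 - 2 = 11)
m(t) = (11 + t)/t (m(t) = (t + 11)/(t + 0) = (11 + t)/t)
m(42)*185 = ((11 + 42)/42)*185 = ((1/42)*53)*185 = (53/42)*185 = 9805/42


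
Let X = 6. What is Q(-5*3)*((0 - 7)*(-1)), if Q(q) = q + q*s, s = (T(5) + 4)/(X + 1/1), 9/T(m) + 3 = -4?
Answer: -1020/7 ≈ -145.71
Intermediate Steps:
T(m) = -9/7 (T(m) = 9/(-3 - 4) = 9/(-7) = 9*(-⅐) = -9/7)
s = 19/49 (s = (-9/7 + 4)/(6 + 1/1) = 19/(7*(6 + 1)) = (19/7)/7 = (19/7)*(⅐) = 19/49 ≈ 0.38775)
Q(q) = 68*q/49 (Q(q) = q + q*(19/49) = q + 19*q/49 = 68*q/49)
Q(-5*3)*((0 - 7)*(-1)) = (68*(-5*3)/49)*((0 - 7)*(-1)) = ((68/49)*(-15))*(-7*(-1)) = -1020/49*7 = -1020/7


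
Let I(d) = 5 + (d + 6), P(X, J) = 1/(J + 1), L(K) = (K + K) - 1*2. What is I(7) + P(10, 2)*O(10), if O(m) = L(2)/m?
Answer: 271/15 ≈ 18.067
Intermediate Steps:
L(K) = -2 + 2*K (L(K) = 2*K - 2 = -2 + 2*K)
P(X, J) = 1/(1 + J)
O(m) = 2/m (O(m) = (-2 + 2*2)/m = (-2 + 4)/m = 2/m)
I(d) = 11 + d (I(d) = 5 + (6 + d) = 11 + d)
I(7) + P(10, 2)*O(10) = (11 + 7) + (2/10)/(1 + 2) = 18 + (2*(⅒))/3 = 18 + (⅓)*(⅕) = 18 + 1/15 = 271/15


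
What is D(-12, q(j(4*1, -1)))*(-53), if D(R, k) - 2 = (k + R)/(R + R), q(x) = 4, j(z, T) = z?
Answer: -371/3 ≈ -123.67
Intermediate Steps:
D(R, k) = 2 + (R + k)/(2*R) (D(R, k) = 2 + (k + R)/(R + R) = 2 + (R + k)/((2*R)) = 2 + (R + k)*(1/(2*R)) = 2 + (R + k)/(2*R))
D(-12, q(j(4*1, -1)))*(-53) = ((½)*(4 + 5*(-12))/(-12))*(-53) = ((½)*(-1/12)*(4 - 60))*(-53) = ((½)*(-1/12)*(-56))*(-53) = (7/3)*(-53) = -371/3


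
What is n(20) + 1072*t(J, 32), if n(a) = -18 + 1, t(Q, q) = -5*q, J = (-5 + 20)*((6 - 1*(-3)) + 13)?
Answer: -171537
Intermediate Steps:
J = 330 (J = 15*((6 + 3) + 13) = 15*(9 + 13) = 15*22 = 330)
n(a) = -17
n(20) + 1072*t(J, 32) = -17 + 1072*(-5*32) = -17 + 1072*(-160) = -17 - 171520 = -171537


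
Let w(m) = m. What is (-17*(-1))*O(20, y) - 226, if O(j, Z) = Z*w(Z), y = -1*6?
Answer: 386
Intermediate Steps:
y = -6
O(j, Z) = Z² (O(j, Z) = Z*Z = Z²)
(-17*(-1))*O(20, y) - 226 = -17*(-1)*(-6)² - 226 = 17*36 - 226 = 612 - 226 = 386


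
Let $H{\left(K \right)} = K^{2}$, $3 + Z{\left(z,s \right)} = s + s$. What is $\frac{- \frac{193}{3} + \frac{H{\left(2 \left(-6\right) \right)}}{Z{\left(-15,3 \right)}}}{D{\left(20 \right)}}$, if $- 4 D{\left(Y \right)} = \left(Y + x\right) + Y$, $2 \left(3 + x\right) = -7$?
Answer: $\frac{392}{201} \approx 1.9502$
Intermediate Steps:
$Z{\left(z,s \right)} = -3 + 2 s$ ($Z{\left(z,s \right)} = -3 + \left(s + s\right) = -3 + 2 s$)
$x = - \frac{13}{2}$ ($x = -3 + \frac{1}{2} \left(-7\right) = -3 - \frac{7}{2} = - \frac{13}{2} \approx -6.5$)
$D{\left(Y \right)} = \frac{13}{8} - \frac{Y}{2}$ ($D{\left(Y \right)} = - \frac{\left(Y - \frac{13}{2}\right) + Y}{4} = - \frac{\left(- \frac{13}{2} + Y\right) + Y}{4} = - \frac{- \frac{13}{2} + 2 Y}{4} = \frac{13}{8} - \frac{Y}{2}$)
$\frac{- \frac{193}{3} + \frac{H{\left(2 \left(-6\right) \right)}}{Z{\left(-15,3 \right)}}}{D{\left(20 \right)}} = \frac{- \frac{193}{3} + \frac{\left(2 \left(-6\right)\right)^{2}}{-3 + 2 \cdot 3}}{\frac{13}{8} - 10} = \frac{\left(-193\right) \frac{1}{3} + \frac{\left(-12\right)^{2}}{-3 + 6}}{\frac{13}{8} - 10} = \frac{- \frac{193}{3} + \frac{144}{3}}{- \frac{67}{8}} = \left(- \frac{193}{3} + 144 \cdot \frac{1}{3}\right) \left(- \frac{8}{67}\right) = \left(- \frac{193}{3} + 48\right) \left(- \frac{8}{67}\right) = \left(- \frac{49}{3}\right) \left(- \frac{8}{67}\right) = \frac{392}{201}$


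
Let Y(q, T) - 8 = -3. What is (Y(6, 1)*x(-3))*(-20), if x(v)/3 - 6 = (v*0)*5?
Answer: -1800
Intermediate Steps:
Y(q, T) = 5 (Y(q, T) = 8 - 3 = 5)
x(v) = 18 (x(v) = 18 + 3*((v*0)*5) = 18 + 3*(0*5) = 18 + 3*0 = 18 + 0 = 18)
(Y(6, 1)*x(-3))*(-20) = (5*18)*(-20) = 90*(-20) = -1800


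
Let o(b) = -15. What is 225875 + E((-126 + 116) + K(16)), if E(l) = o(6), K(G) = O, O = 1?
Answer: 225860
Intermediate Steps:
K(G) = 1
E(l) = -15
225875 + E((-126 + 116) + K(16)) = 225875 - 15 = 225860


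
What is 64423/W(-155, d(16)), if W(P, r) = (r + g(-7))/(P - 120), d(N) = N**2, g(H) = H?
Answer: -17716325/249 ≈ -71150.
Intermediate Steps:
W(P, r) = (-7 + r)/(-120 + P) (W(P, r) = (r - 7)/(P - 120) = (-7 + r)/(-120 + P))
64423/W(-155, d(16)) = 64423/(((-7 + 16**2)/(-120 - 155))) = 64423/(((-7 + 256)/(-275))) = 64423/((-1/275*249)) = 64423/(-249/275) = 64423*(-275/249) = -17716325/249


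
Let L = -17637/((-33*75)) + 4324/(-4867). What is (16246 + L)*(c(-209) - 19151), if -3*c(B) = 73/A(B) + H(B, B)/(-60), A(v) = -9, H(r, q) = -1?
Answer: -674764899948505769/2168248500 ≈ -3.1120e+8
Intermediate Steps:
c(B) = 1457/540 (c(B) = -(73/(-9) - 1/(-60))/3 = -(73*(-⅑) - 1*(-1/60))/3 = -(-73/9 + 1/60)/3 = -⅓*(-1457/180) = 1457/540)
L = 25045793/4015275 (L = -17637/(-2475) + 4324*(-1/4867) = -17637*(-1/2475) - 4324/4867 = 5879/825 - 4324/4867 = 25045793/4015275 ≈ 6.2376)
(16246 + L)*(c(-209) - 19151) = (16246 + 25045793/4015275)*(1457/540 - 19151) = (65257203443/4015275)*(-10340083/540) = -674764899948505769/2168248500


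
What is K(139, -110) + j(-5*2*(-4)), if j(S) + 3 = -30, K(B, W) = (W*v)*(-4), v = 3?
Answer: 1287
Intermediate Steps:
K(B, W) = -12*W (K(B, W) = (W*3)*(-4) = (3*W)*(-4) = -12*W)
j(S) = -33 (j(S) = -3 - 30 = -33)
K(139, -110) + j(-5*2*(-4)) = -12*(-110) - 33 = 1320 - 33 = 1287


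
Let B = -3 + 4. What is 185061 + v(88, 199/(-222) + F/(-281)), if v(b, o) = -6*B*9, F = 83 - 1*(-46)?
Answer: 185007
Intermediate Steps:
F = 129 (F = 83 + 46 = 129)
B = 1
v(b, o) = -54 (v(b, o) = -6*1*9 = -6*9 = -54)
185061 + v(88, 199/(-222) + F/(-281)) = 185061 - 54 = 185007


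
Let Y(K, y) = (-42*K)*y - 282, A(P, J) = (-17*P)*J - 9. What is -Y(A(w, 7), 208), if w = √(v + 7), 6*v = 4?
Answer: -78342 - 346528*√69 ≈ -2.9568e+6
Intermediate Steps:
v = ⅔ (v = (⅙)*4 = ⅔ ≈ 0.66667)
w = √69/3 (w = √(⅔ + 7) = √(23/3) = √69/3 ≈ 2.7689)
A(P, J) = -9 - 17*J*P (A(P, J) = -17*J*P - 9 = -9 - 17*J*P)
Y(K, y) = -282 - 42*K*y (Y(K, y) = -42*K*y - 282 = -282 - 42*K*y)
-Y(A(w, 7), 208) = -(-282 - 42*(-9 - 17*7*√69/3)*208) = -(-282 - 42*(-9 - 119*√69/3)*208) = -(-282 + (78624 + 346528*√69)) = -(78342 + 346528*√69) = -78342 - 346528*√69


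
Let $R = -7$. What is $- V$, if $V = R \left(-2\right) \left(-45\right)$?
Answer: $630$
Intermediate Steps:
$V = -630$ ($V = \left(-7\right) \left(-2\right) \left(-45\right) = 14 \left(-45\right) = -630$)
$- V = \left(-1\right) \left(-630\right) = 630$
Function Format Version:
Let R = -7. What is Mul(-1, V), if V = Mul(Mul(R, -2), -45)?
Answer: 630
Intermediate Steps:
V = -630 (V = Mul(Mul(-7, -2), -45) = Mul(14, -45) = -630)
Mul(-1, V) = Mul(-1, -630) = 630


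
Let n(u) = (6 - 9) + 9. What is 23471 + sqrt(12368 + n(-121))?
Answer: 23471 + sqrt(12374) ≈ 23582.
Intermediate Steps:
n(u) = 6 (n(u) = -3 + 9 = 6)
23471 + sqrt(12368 + n(-121)) = 23471 + sqrt(12368 + 6) = 23471 + sqrt(12374)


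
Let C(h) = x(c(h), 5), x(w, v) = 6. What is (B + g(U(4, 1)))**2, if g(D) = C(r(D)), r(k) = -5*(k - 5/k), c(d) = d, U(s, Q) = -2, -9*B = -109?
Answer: 26569/81 ≈ 328.01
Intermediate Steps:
B = 109/9 (B = -1/9*(-109) = 109/9 ≈ 12.111)
r(k) = -5*k + 25/k
C(h) = 6
g(D) = 6
(B + g(U(4, 1)))**2 = (109/9 + 6)**2 = (163/9)**2 = 26569/81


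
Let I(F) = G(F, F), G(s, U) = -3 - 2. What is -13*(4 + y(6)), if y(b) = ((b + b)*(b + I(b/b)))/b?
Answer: -78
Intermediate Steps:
G(s, U) = -5
I(F) = -5
y(b) = -10 + 2*b (y(b) = ((b + b)*(b - 5))/b = ((2*b)*(-5 + b))/b = (2*b*(-5 + b))/b = -10 + 2*b)
-13*(4 + y(6)) = -13*(4 + (-10 + 2*6)) = -13*(4 + (-10 + 12)) = -13*(4 + 2) = -13*6 = -78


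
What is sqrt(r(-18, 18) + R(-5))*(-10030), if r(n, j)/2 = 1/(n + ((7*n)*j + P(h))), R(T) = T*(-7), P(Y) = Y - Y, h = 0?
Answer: -20060*sqrt(1270127)/381 ≈ -59338.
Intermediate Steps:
P(Y) = 0
R(T) = -7*T
r(n, j) = 2/(n + 7*j*n) (r(n, j) = 2/(n + ((7*n)*j + 0)) = 2/(n + (7*j*n + 0)) = 2/(n + 7*j*n))
sqrt(r(-18, 18) + R(-5))*(-10030) = sqrt(2/(-18*(1 + 7*18)) - 7*(-5))*(-10030) = sqrt(2*(-1/18)/(1 + 126) + 35)*(-10030) = sqrt(2*(-1/18)/127 + 35)*(-10030) = sqrt(2*(-1/18)*(1/127) + 35)*(-10030) = sqrt(-1/1143 + 35)*(-10030) = sqrt(40004/1143)*(-10030) = (2*sqrt(1270127)/381)*(-10030) = -20060*sqrt(1270127)/381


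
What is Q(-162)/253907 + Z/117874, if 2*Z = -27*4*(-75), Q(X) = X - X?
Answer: 2025/58937 ≈ 0.034359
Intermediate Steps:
Q(X) = 0
Z = 4050 (Z = (-27*4*(-75))/2 = (-108*(-75))/2 = (½)*8100 = 4050)
Q(-162)/253907 + Z/117874 = 0/253907 + 4050/117874 = 0*(1/253907) + 4050*(1/117874) = 0 + 2025/58937 = 2025/58937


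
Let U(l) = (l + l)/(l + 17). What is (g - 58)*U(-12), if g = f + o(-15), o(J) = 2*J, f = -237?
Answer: 1560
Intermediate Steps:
U(l) = 2*l/(17 + l) (U(l) = (2*l)/(17 + l) = 2*l/(17 + l))
g = -267 (g = -237 + 2*(-15) = -237 - 30 = -267)
(g - 58)*U(-12) = (-267 - 58)*(2*(-12)/(17 - 12)) = -650*(-12)/5 = -325*(-24/5) = 1560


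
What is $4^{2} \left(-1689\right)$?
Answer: $-27024$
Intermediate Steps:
$4^{2} \left(-1689\right) = 16 \left(-1689\right) = -27024$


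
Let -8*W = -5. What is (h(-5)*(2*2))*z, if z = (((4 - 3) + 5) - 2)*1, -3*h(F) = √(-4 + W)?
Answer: -4*I*√6 ≈ -9.798*I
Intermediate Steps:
W = 5/8 (W = -⅛*(-5) = 5/8 ≈ 0.62500)
h(F) = -I*√6/4 (h(F) = -√(-4 + 5/8)/3 = -I*√6/4)
z = 4 (z = ((1 + 5) - 2)*1 = (6 - 2)*1 = 4*1 = 4)
(h(-5)*(2*2))*z = ((-I*√6/4)*(2*2))*4 = (-I*√6/4*4)*4 = -I*√6*4 = -4*I*√6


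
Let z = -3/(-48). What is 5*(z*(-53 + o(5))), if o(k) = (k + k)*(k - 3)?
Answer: -165/16 ≈ -10.313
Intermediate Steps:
z = 1/16 (z = -3*(-1/48) = 1/16 ≈ 0.062500)
o(k) = 2*k*(-3 + k) (o(k) = (2*k)*(-3 + k) = 2*k*(-3 + k))
5*(z*(-53 + o(5))) = 5*((-53 + 2*5*(-3 + 5))/16) = 5*((-53 + 2*5*2)/16) = 5*((-53 + 20)/16) = 5*((1/16)*(-33)) = 5*(-33/16) = -165/16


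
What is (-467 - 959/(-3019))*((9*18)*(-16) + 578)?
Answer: 2837552796/3019 ≈ 9.3990e+5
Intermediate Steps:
(-467 - 959/(-3019))*((9*18)*(-16) + 578) = (-467 - 959*(-1/3019))*(162*(-16) + 578) = (-467 + 959/3019)*(-2592 + 578) = -1408914/3019*(-2014) = 2837552796/3019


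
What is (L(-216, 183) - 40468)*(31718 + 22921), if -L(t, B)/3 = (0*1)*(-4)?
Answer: -2211131052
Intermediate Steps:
L(t, B) = 0 (L(t, B) = -3*0*1*(-4) = -0*(-4) = -3*0 = 0)
(L(-216, 183) - 40468)*(31718 + 22921) = (0 - 40468)*(31718 + 22921) = -40468*54639 = -2211131052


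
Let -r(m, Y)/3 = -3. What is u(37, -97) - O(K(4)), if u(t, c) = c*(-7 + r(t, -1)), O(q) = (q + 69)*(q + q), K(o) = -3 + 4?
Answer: -334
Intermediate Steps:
r(m, Y) = 9 (r(m, Y) = -3*(-3) = 9)
K(o) = 1
O(q) = 2*q*(69 + q) (O(q) = (69 + q)*(2*q) = 2*q*(69 + q))
u(t, c) = 2*c (u(t, c) = c*(-7 + 9) = c*2 = 2*c)
u(37, -97) - O(K(4)) = 2*(-97) - 2*(69 + 1) = -194 - 2*70 = -194 - 1*140 = -194 - 140 = -334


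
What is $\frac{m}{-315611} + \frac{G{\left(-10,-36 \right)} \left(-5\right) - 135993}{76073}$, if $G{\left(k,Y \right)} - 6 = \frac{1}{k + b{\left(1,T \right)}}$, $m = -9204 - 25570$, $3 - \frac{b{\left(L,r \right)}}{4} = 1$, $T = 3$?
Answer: $- \frac{80568407047}{48018951206} \approx -1.6778$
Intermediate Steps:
$b{\left(L,r \right)} = 8$ ($b{\left(L,r \right)} = 12 - 4 = 8$)
$m = -34774$
$G{\left(k,Y \right)} = 6 + \frac{1}{8 + k}$ ($G{\left(k,Y \right)} = 6 + \frac{1}{k + 8} = 6 + \frac{1}{8 + k}$)
$\frac{m}{-315611} + \frac{G{\left(-10,-36 \right)} \left(-5\right) - 135993}{76073} = - \frac{34774}{-315611} + \frac{\frac{49 + 6 \left(-10\right)}{8 - 10} \left(-5\right) - 135993}{76073} = \left(-34774\right) \left(- \frac{1}{315611}\right) + \left(\frac{49 - 60}{-2} \left(-5\right) - 135993\right) \frac{1}{76073} = \frac{34774}{315611} + \left(\left(- \frac{1}{2}\right) \left(-11\right) \left(-5\right) - 135993\right) \frac{1}{76073} = \frac{34774}{315611} + \left(\frac{11}{2} \left(-5\right) - 135993\right) \frac{1}{76073} = \frac{34774}{315611} + \left(- \frac{55}{2} - 135993\right) \frac{1}{76073} = \frac{34774}{315611} - \frac{272041}{152146} = - \frac{80568407047}{48018951206}$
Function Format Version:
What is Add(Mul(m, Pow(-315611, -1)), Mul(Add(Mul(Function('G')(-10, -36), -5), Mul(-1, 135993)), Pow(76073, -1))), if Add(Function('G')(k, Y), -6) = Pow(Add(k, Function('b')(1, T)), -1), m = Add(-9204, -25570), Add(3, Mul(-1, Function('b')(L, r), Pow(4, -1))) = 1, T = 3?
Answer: Rational(-80568407047, 48018951206) ≈ -1.6778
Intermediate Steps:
Function('b')(L, r) = 8 (Function('b')(L, r) = Add(12, Mul(-4, 1)) = Add(12, -4) = 8)
m = -34774
Function('G')(k, Y) = Add(6, Pow(Add(8, k), -1)) (Function('G')(k, Y) = Add(6, Pow(Add(k, 8), -1)) = Add(6, Pow(Add(8, k), -1)))
Add(Mul(m, Pow(-315611, -1)), Mul(Add(Mul(Function('G')(-10, -36), -5), Mul(-1, 135993)), Pow(76073, -1))) = Add(Mul(-34774, Pow(-315611, -1)), Mul(Add(Mul(Mul(Pow(Add(8, -10), -1), Add(49, Mul(6, -10))), -5), Mul(-1, 135993)), Pow(76073, -1))) = Add(Mul(-34774, Rational(-1, 315611)), Mul(Add(Mul(Mul(Pow(-2, -1), Add(49, -60)), -5), -135993), Rational(1, 76073))) = Add(Rational(34774, 315611), Mul(Add(Mul(Mul(Rational(-1, 2), -11), -5), -135993), Rational(1, 76073))) = Add(Rational(34774, 315611), Mul(Add(Mul(Rational(11, 2), -5), -135993), Rational(1, 76073))) = Add(Rational(34774, 315611), Mul(Add(Rational(-55, 2), -135993), Rational(1, 76073))) = Add(Rational(34774, 315611), Mul(Rational(-272041, 2), Rational(1, 76073))) = Add(Rational(34774, 315611), Rational(-272041, 152146)) = Rational(-80568407047, 48018951206)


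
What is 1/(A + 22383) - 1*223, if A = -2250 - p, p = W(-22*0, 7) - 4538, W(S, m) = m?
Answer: -5500071/24664 ≈ -223.00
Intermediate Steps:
p = -4531 (p = 7 - 4538 = -4531)
A = 2281 (A = -2250 - 1*(-4531) = -2250 + 4531 = 2281)
1/(A + 22383) - 1*223 = 1/(2281 + 22383) - 1*223 = 1/24664 - 223 = -5500071/24664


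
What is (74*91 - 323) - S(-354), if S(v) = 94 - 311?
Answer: 6628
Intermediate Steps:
S(v) = -217
(74*91 - 323) - S(-354) = (74*91 - 323) - 1*(-217) = (6734 - 323) + 217 = 6411 + 217 = 6628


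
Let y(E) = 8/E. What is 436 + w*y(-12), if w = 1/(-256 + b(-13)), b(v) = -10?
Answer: 173965/399 ≈ 436.00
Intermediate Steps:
w = -1/266 (w = 1/(-256 - 10) = 1/(-266) = -1/266 ≈ -0.0037594)
436 + w*y(-12) = 436 - 4/(133*(-12)) = 436 - 4*(-1)/(133*12) = 436 - 1/266*(-⅔) = 436 + 1/399 = 173965/399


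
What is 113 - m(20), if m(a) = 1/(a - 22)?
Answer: 227/2 ≈ 113.50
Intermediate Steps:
m(a) = 1/(-22 + a)
113 - m(20) = 113 - 1/(-22 + 20) = 113 - 1/(-2) = 113 - 1*(-1/2) = 113 + 1/2 = 227/2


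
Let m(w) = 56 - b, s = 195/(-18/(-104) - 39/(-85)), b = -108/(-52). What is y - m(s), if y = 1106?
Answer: 13677/13 ≈ 1052.1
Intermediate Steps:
b = 27/13 (b = -108*(-1/52) = 27/13 ≈ 2.0769)
s = 287300/931 (s = 195/(-18*(-1/104) - 39*(-1/85)) = 195/(9/52 + 39/85) = 195/(2793/4420) = 195*(4420/2793) = 287300/931 ≈ 308.59)
m(w) = 701/13 (m(w) = 56 - 1*27/13 = 56 - 27/13 = 701/13)
y - m(s) = 1106 - 1*701/13 = 1106 - 701/13 = 13677/13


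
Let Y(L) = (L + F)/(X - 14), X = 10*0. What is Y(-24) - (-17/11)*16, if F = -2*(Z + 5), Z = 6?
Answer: 2157/77 ≈ 28.013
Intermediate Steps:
X = 0
F = -22 (F = -2*(6 + 5) = -2*11 = -22)
Y(L) = 11/7 - L/14 (Y(L) = (L - 22)/(0 - 14) = (-22 + L)/(-14) = (-22 + L)*(-1/14) = 11/7 - L/14)
Y(-24) - (-17/11)*16 = (11/7 - 1/14*(-24)) - (-17/11)*16 = (11/7 + 12/7) - (-17/11)*16 = 23/7 - (-17*1/11)*16 = 23/7 - (-17)*16/11 = 23/7 - 1*(-272/11) = 23/7 + 272/11 = 2157/77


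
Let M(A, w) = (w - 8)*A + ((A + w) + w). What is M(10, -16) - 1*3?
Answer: -265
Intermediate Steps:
M(A, w) = A + 2*w + A*(-8 + w) (M(A, w) = (-8 + w)*A + (A + 2*w) = A*(-8 + w) + (A + 2*w) = A + 2*w + A*(-8 + w))
M(10, -16) - 1*3 = (-7*10 + 2*(-16) + 10*(-16)) - 1*3 = (-70 - 32 - 160) - 3 = -262 - 3 = -265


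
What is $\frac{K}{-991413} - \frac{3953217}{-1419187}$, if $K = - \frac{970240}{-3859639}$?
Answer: $\frac{2160995538173302277}{775787682284625087} \approx 2.7855$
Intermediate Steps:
$K = \frac{970240}{3859639}$ ($K = \left(-970240\right) \left(- \frac{1}{3859639}\right) = \frac{970240}{3859639} \approx 0.25138$)
$\frac{K}{-991413} - \frac{3953217}{-1419187} = \frac{970240}{3859639 \left(-991413\right)} - \frac{3953217}{-1419187} = \frac{970240}{3859639} \left(- \frac{1}{991413}\right) - - \frac{3953217}{1419187} = - \frac{970240}{3826496279907} + \frac{3953217}{1419187} = \frac{2160995538173302277}{775787682284625087}$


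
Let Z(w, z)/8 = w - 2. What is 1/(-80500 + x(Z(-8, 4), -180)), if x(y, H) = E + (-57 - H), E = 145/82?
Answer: -82/6590769 ≈ -1.2442e-5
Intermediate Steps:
E = 145/82 (E = 145*(1/82) = 145/82 ≈ 1.7683)
Z(w, z) = -16 + 8*w (Z(w, z) = 8*(w - 2) = 8*(-2 + w) = -16 + 8*w)
x(y, H) = -4529/82 - H (x(y, H) = 145/82 + (-57 - H) = -4529/82 - H)
1/(-80500 + x(Z(-8, 4), -180)) = 1/(-80500 + (-4529/82 - 1*(-180))) = 1/(-80500 + (-4529/82 + 180)) = 1/(-80500 + 10231/82) = 1/(-6590769/82) = -82/6590769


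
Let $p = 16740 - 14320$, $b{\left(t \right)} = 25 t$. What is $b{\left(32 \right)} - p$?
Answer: $-1620$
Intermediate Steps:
$p = 2420$
$b{\left(32 \right)} - p = 25 \cdot 32 - 2420 = 800 - 2420 = -1620$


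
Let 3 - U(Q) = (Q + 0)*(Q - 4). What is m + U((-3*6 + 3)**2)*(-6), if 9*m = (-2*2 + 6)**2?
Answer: 2684992/9 ≈ 2.9833e+5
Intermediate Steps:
m = 4/9 (m = (-2*2 + 6)**2/9 = (-4 + 6)**2/9 = (1/9)*2**2 = (1/9)*4 = 4/9 ≈ 0.44444)
U(Q) = 3 - Q*(-4 + Q) (U(Q) = 3 - (Q + 0)*(Q - 4) = 3 - Q*(-4 + Q))
m + U((-3*6 + 3)**2)*(-6) = 4/9 + (3 - ((-3*6 + 3)**2)**2 + 4*(-3*6 + 3)**2)*(-6) = 4/9 + (3 - ((-18 + 3)**2)**2 + 4*(-18 + 3)**2)*(-6) = 4/9 + (3 - ((-15)**2)**2 + 4*(-15)**2)*(-6) = 4/9 + (3 - 1*225**2 + 4*225)*(-6) = 4/9 + (3 - 1*50625 + 900)*(-6) = 4/9 + (3 - 50625 + 900)*(-6) = 4/9 - 49722*(-6) = 4/9 + 298332 = 2684992/9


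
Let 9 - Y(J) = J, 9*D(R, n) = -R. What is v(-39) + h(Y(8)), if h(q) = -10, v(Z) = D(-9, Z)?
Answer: -9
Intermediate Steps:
D(R, n) = -R/9 (D(R, n) = (-R)/9 = -R/9)
v(Z) = 1 (v(Z) = -1/9*(-9) = 1)
Y(J) = 9 - J
v(-39) + h(Y(8)) = 1 - 10 = -9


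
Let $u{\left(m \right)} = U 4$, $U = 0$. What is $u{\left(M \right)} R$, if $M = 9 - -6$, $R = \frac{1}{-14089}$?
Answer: $0$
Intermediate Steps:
$R = - \frac{1}{14089} \approx -7.0977 \cdot 10^{-5}$
$M = 15$ ($M = 9 + 6 = 15$)
$u{\left(m \right)} = 0$ ($u{\left(m \right)} = 0 \cdot 4 = 0$)
$u{\left(M \right)} R = 0 \left(- \frac{1}{14089}\right) = 0$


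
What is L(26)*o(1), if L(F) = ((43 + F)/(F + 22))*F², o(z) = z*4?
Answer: 3887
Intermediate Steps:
o(z) = 4*z
L(F) = F²*(43 + F)/(22 + F) (L(F) = ((43 + F)/(22 + F))*F² = F²*(43 + F)/(22 + F))
L(26)*o(1) = (26²*(43 + 26)/(22 + 26))*(4*1) = (676*69/48)*4 = (676*(1/48)*69)*4 = (3887/4)*4 = 3887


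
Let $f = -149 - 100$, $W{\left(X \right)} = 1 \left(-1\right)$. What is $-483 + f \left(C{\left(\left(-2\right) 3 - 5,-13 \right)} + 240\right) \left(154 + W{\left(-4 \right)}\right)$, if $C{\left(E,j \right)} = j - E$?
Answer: $-9067569$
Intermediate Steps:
$W{\left(X \right)} = -1$
$f = -249$
$-483 + f \left(C{\left(\left(-2\right) 3 - 5,-13 \right)} + 240\right) \left(154 + W{\left(-4 \right)}\right) = -483 - 249 \left(\left(-13 - \left(\left(-2\right) 3 - 5\right)\right) + 240\right) \left(154 - 1\right) = -483 - 249 \left(\left(-13 - \left(-6 - 5\right)\right) + 240\right) 153 = -483 - 249 \left(\left(-13 - -11\right) + 240\right) 153 = -483 - 249 \left(\left(-13 + 11\right) + 240\right) 153 = -483 - 249 \left(-2 + 240\right) 153 = -483 - 249 \cdot 238 \cdot 153 = -483 - 9067086 = -9067569$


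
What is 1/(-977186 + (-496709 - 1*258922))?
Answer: -1/1732817 ≈ -5.7710e-7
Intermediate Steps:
1/(-977186 + (-496709 - 1*258922)) = 1/(-977186 + (-496709 - 258922)) = 1/(-977186 - 755631) = 1/(-1732817) = -1/1732817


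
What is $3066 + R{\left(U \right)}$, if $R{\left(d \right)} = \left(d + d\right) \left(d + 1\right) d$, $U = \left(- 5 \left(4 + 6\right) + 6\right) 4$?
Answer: $-10838534$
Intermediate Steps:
$U = -176$ ($U = \left(\left(-5\right) 10 + 6\right) 4 = \left(-50 + 6\right) 4 = \left(-44\right) 4 = -176$)
$R{\left(d \right)} = 2 d^{2} \left(1 + d\right)$ ($R{\left(d \right)} = 2 d \left(1 + d\right) d = 2 d^{2} \left(1 + d\right)$)
$3066 + R{\left(U \right)} = 3066 + 2 \left(-176\right)^{2} \left(1 - 176\right) = 3066 + 2 \cdot 30976 \left(-175\right) = 3066 - 10841600 = -10838534$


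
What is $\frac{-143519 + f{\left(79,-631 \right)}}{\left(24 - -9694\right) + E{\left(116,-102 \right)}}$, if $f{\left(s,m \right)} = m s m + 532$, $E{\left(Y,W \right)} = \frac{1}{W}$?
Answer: $\frac{3193796664}{991235} \approx 3222.0$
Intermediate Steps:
$f{\left(s,m \right)} = 532 + s m^{2}$ ($f{\left(s,m \right)} = s m^{2} + 532 = 532 + s m^{2}$)
$\frac{-143519 + f{\left(79,-631 \right)}}{\left(24 - -9694\right) + E{\left(116,-102 \right)}} = \frac{-143519 + \left(532 + 79 \left(-631\right)^{2}\right)}{\left(24 - -9694\right) + \frac{1}{-102}} = \frac{-143519 + \left(532 + 79 \cdot 398161\right)}{\left(24 + 9694\right) - \frac{1}{102}} = \frac{-143519 + \left(532 + 31454719\right)}{9718 - \frac{1}{102}} = \frac{-143519 + 31455251}{\frac{991235}{102}} = 31311732 \cdot \frac{102}{991235} = \frac{3193796664}{991235}$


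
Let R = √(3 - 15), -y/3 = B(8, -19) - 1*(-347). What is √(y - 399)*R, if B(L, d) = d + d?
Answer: -6*√442 ≈ -126.14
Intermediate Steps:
B(L, d) = 2*d
y = -927 (y = -3*(2*(-19) - 1*(-347)) = -3*(-38 + 347) = -3*309 = -927)
R = 2*I*√3 (R = √(-12) = 2*I*√3 ≈ 3.4641*I)
√(y - 399)*R = √(-927 - 399)*(2*I*√3) = √(-1326)*(2*I*√3) = (I*√1326)*(2*I*√3) = -6*√442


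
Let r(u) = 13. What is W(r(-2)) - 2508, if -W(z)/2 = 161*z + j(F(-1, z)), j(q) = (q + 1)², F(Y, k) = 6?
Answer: -6792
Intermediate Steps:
j(q) = (1 + q)²
W(z) = -98 - 322*z (W(z) = -2*(161*z + (1 + 6)²) = -2*(161*z + 7²) = -2*(161*z + 49) = -2*(49 + 161*z) = -98 - 322*z)
W(r(-2)) - 2508 = (-98 - 322*13) - 2508 = (-98 - 4186) - 2508 = -4284 - 2508 = -6792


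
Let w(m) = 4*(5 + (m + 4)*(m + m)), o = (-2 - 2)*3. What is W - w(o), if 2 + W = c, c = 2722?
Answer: 1932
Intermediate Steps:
o = -12 (o = -4*3 = -12)
w(m) = 20 + 8*m*(4 + m) (w(m) = 4*(5 + (4 + m)*(2*m)) = 4*(5 + 2*m*(4 + m)) = 20 + 8*m*(4 + m))
W = 2720 (W = -2 + 2722 = 2720)
W - w(o) = 2720 - (20 + 8*(-12)**2 + 32*(-12)) = 2720 - (20 + 8*144 - 384) = 2720 - (20 + 1152 - 384) = 2720 - 1*788 = 2720 - 788 = 1932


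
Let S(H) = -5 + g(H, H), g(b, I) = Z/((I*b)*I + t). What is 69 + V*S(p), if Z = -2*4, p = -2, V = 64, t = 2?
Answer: -497/3 ≈ -165.67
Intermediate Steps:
Z = -8
g(b, I) = -8/(2 + b*I²) (g(b, I) = -8/((I*b)*I + 2) = -8/(b*I² + 2) = -8/(2 + b*I²))
S(H) = -5 - 8/(2 + H³) (S(H) = -5 - 8/(2 + H*H²) = -5 - 8/(2 + H³))
69 + V*S(p) = 69 + 64*((-18 - 5*(-2)³)/(2 + (-2)³)) = 69 + 64*((-18 - 5*(-8))/(2 - 8)) = 69 + 64*((-18 + 40)/(-6)) = 69 + 64*(-⅙*22) = 69 + 64*(-11/3) = 69 - 704/3 = -497/3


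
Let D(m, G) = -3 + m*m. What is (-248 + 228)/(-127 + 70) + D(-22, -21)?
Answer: 27437/57 ≈ 481.35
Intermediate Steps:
D(m, G) = -3 + m²
(-248 + 228)/(-127 + 70) + D(-22, -21) = (-248 + 228)/(-127 + 70) + (-3 + (-22)²) = -20/(-57) + (-3 + 484) = -20*(-1/57) + 481 = 20/57 + 481 = 27437/57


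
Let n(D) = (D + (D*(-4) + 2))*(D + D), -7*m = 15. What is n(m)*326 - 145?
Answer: -584125/49 ≈ -11921.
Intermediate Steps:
m = -15/7 (m = -1/7*15 = -15/7 ≈ -2.1429)
n(D) = 2*D*(2 - 3*D) (n(D) = (D + (-4*D + 2))*(2*D) = (D + (2 - 4*D))*(2*D) = (2 - 3*D)*(2*D) = 2*D*(2 - 3*D))
n(m)*326 - 145 = (2*(-15/7)*(2 - 3*(-15/7)))*326 - 145 = (2*(-15/7)*(2 + 45/7))*326 - 145 = (2*(-15/7)*(59/7))*326 - 145 = -1770/49*326 - 145 = -577020/49 - 145 = -584125/49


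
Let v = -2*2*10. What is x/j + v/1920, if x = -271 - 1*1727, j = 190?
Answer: -48047/4560 ≈ -10.537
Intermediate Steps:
x = -1998 (x = -271 - 1727 = -1998)
v = -40 (v = -4*10 = -40)
x/j + v/1920 = -1998/190 - 40/1920 = -1998*1/190 - 40*1/1920 = -999/95 - 1/48 = -48047/4560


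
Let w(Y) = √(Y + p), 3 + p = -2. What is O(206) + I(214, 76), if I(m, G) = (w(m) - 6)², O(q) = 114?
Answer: 359 - 12*√209 ≈ 185.52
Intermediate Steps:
p = -5 (p = -3 - 2 = -5)
w(Y) = √(-5 + Y) (w(Y) = √(Y - 5) = √(-5 + Y))
I(m, G) = (-6 + √(-5 + m))² (I(m, G) = (√(-5 + m) - 6)² = (-6 + √(-5 + m))²)
O(206) + I(214, 76) = 114 + (-6 + √(-5 + 214))² = 114 + (-6 + √209)²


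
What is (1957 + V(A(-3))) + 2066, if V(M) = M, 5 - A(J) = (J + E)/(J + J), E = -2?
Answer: 24163/6 ≈ 4027.2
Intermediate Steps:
A(J) = 5 - (-2 + J)/(2*J) (A(J) = 5 - (J - 2)/(J + J) = 5 - (-2 + J)/(2*J))
(1957 + V(A(-3))) + 2066 = (1957 + (9/2 + 1/(-3))) + 2066 = (1957 + (9/2 - ⅓)) + 2066 = (1957 + 25/6) + 2066 = 11767/6 + 2066 = 24163/6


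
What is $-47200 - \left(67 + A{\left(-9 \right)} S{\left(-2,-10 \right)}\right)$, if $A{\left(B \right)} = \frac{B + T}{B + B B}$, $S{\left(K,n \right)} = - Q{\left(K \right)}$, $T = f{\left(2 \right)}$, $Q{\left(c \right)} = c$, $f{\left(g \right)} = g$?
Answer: $- \frac{1701605}{36} \approx -47267.0$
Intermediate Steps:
$T = 2$
$S{\left(K,n \right)} = - K$
$A{\left(B \right)} = \frac{2 + B}{B + B^{2}}$ ($A{\left(B \right)} = \frac{B + 2}{B + B B} = \frac{2 + B}{B + B^{2}}$)
$-47200 - \left(67 + A{\left(-9 \right)} S{\left(-2,-10 \right)}\right) = -47200 - \left(67 + \frac{2 - 9}{\left(-9\right) \left(1 - 9\right)} \left(\left(-1\right) \left(-2\right)\right)\right) = -47200 - \left(67 + \left(- \frac{1}{9}\right) \frac{1}{-8} \left(-7\right) 2\right) = -47200 - \left(67 + \left(- \frac{1}{9}\right) \left(- \frac{1}{8}\right) \left(-7\right) 2\right) = -47200 - \left(67 - \frac{7}{36}\right) = -47200 - \frac{2405}{36} = - \frac{1701605}{36}$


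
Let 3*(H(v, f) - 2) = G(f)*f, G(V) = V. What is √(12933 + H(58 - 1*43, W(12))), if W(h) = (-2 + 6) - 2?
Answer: 197*√3/3 ≈ 113.74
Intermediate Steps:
W(h) = 2 (W(h) = 4 - 2 = 2)
H(v, f) = 2 + f²/3 (H(v, f) = 2 + (f*f)/3 = 2 + f²/3)
√(12933 + H(58 - 1*43, W(12))) = √(12933 + (2 + (⅓)*2²)) = √(12933 + (2 + (⅓)*4)) = √(12933 + (2 + 4/3)) = √(12933 + 10/3) = √(38809/3) = 197*√3/3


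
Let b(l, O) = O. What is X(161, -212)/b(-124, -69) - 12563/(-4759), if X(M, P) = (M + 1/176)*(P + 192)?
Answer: 712420183/14448324 ≈ 49.308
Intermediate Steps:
X(M, P) = (192 + P)*(1/176 + M) (X(M, P) = (M + 1/176)*(192 + P) = (1/176 + M)*(192 + P) = (192 + P)*(1/176 + M))
X(161, -212)/b(-124, -69) - 12563/(-4759) = (12/11 + 192*161 + (1/176)*(-212) + 161*(-212))/(-69) - 12563/(-4759) = (12/11 + 30912 - 53/44 - 34132)*(-1/69) - 12563*(-1/4759) = -141685/44*(-1/69) + 12563/4759 = 141685/3036 + 12563/4759 = 712420183/14448324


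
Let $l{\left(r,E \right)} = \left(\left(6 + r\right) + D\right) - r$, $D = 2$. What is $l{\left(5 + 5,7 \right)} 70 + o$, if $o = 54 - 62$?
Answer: $552$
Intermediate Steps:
$o = -8$ ($o = 54 - 62 = -8$)
$l{\left(r,E \right)} = 8$ ($l{\left(r,E \right)} = \left(\left(6 + r\right) + 2\right) - r = \left(8 + r\right) - r = 8$)
$l{\left(5 + 5,7 \right)} 70 + o = 8 \cdot 70 - 8 = 560 - 8 = 552$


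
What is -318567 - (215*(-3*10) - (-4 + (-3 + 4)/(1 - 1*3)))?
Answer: -624243/2 ≈ -3.1212e+5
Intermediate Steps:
-318567 - (215*(-3*10) - (-4 + (-3 + 4)/(1 - 1*3))) = -318567 - (215*(-30) - (-4 + 1/(1 - 3))) = -318567 - (-6450 - (-4 + 1/(-2))) = -318567 - (-6450 - (-4 + 1*(-½))) = -318567 - (-6450 - (-4 - ½)) = -318567 - (-6450 - 1*(-9/2)) = -318567 - (-6450 + 9/2) = -318567 - 1*(-12891/2) = -318567 + 12891/2 = -624243/2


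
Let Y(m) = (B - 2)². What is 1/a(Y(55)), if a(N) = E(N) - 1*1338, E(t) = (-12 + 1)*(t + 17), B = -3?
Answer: -1/1800 ≈ -0.00055556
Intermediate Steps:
E(t) = -187 - 11*t (E(t) = -11*(17 + t) = -187 - 11*t)
Y(m) = 25 (Y(m) = (-3 - 2)² = (-5)² = 25)
a(N) = -1525 - 11*N (a(N) = (-187 - 11*N) - 1*1338 = (-187 - 11*N) - 1338 = -1525 - 11*N)
1/a(Y(55)) = 1/(-1525 - 11*25) = 1/(-1525 - 275) = 1/(-1800) = -1/1800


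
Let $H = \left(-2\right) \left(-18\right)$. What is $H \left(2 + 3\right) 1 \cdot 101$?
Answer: $18180$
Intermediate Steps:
$H = 36$
$H \left(2 + 3\right) 1 \cdot 101 = 36 \left(2 + 3\right) 1 \cdot 101 = 36 \cdot 5 \cdot 1 \cdot 101 = 36 \cdot 5 \cdot 101 = 180 \cdot 101 = 18180$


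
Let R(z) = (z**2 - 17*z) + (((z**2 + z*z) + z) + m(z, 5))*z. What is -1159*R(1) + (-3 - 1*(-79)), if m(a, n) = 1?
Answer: 13984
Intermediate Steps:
R(z) = z**2 - 17*z + z*(1 + z + 2*z**2) (R(z) = (z**2 - 17*z) + (((z**2 + z*z) + z) + 1)*z = (z**2 - 17*z) + (((z**2 + z**2) + z) + 1)*z = (z**2 - 17*z) + ((2*z**2 + z) + 1)*z = (z**2 - 17*z) + ((z + 2*z**2) + 1)*z = (z**2 - 17*z) + (1 + z + 2*z**2)*z = (z**2 - 17*z) + z*(1 + z + 2*z**2) = z**2 - 17*z + z*(1 + z + 2*z**2))
-1159*R(1) + (-3 - 1*(-79)) = -2318*(-8 + 1 + 1**2) + (-3 - 1*(-79)) = -2318*(-8 + 1 + 1) + (-3 + 79) = -2318*(-6) + 76 = -1159*(-12) + 76 = 13908 + 76 = 13984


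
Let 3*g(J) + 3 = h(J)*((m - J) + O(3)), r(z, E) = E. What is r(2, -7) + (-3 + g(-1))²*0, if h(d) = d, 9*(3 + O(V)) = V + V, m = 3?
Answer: -7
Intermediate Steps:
O(V) = -3 + 2*V/9 (O(V) = -3 + (V + V)/9 = -3 + (2*V)/9 = -3 + 2*V/9)
g(J) = -1 + J*(⅔ - J)/3 (g(J) = -1 + (J*((3 - J) + (-3 + (2/9)*3)))/3 = -1 + (J*((3 - J) + (-3 + ⅔)))/3 = -1 + (J*((3 - J) - 7/3))/3 = -1 + (J*(⅔ - J))/3 = -1 + J*(⅔ - J)/3)
r(2, -7) + (-3 + g(-1))²*0 = -7 + (-3 + (-1 - ⅓*(-1)² + (2/9)*(-1)))²*0 = -7 + (-3 + (-1 - ⅓*1 - 2/9))²*0 = -7 + (-3 + (-1 - ⅓ - 2/9))²*0 = -7 + (-3 - 14/9)²*0 = -7 + (-41/9)²*0 = -7 + (1681/81)*0 = -7 + 0 = -7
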